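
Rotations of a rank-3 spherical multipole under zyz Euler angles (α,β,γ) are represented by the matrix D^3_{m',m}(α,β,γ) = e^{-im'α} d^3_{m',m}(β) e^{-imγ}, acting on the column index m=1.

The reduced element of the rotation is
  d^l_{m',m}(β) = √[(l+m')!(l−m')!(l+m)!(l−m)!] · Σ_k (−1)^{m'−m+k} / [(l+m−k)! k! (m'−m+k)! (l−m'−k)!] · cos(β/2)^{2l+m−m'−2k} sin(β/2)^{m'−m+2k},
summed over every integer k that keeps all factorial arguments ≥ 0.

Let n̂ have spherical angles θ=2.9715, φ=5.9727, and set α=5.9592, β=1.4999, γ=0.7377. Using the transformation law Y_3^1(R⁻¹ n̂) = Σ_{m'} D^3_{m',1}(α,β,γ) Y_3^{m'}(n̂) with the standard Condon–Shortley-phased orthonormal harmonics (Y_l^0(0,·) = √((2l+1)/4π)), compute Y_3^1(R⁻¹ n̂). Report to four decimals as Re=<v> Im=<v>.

Need the full column D^3_{m',1} for m'=−3..3 at α=5.9592, β=1.4999, γ=0.7377.
cos(β/2)=0.731723, sin(β/2)=0.681602
d^3_{-3,1}: single k=4 term ⇒ +0.447572;  D = -0.061950-0.443264i
d^3_{-2,1}: k∈[3..4] ⇒ +0.784626 -0.340409 = +0.444217;  D = +0.081767-0.436627i
d^3_{-1,1}: k∈[2..4] ⇒ +0.799098 -0.924501 +0.100273 = -0.025129;  D = -0.012248+0.021943i
d^3_{0,1}: k∈[1..3] ⇒ +0.495285 -1.289273 +0.372900 = -0.421088;  D = -0.311613+0.283219i
d^3_{1,1}: k∈[0..2] ⇒ +0.153490 -1.065464 +0.693375 = -0.218598;  D = -0.200156+0.087879i
d^3_{2,1}: k∈[0..1] ⇒ -0.452131 +0.784626 = +0.332495;  D = +0.331158-0.029795i
d^3_{3,1}: single k=0 term ⇒ +0.515815;  D = +0.501727+0.119731i
Y_3^{m'}(θ=2.9715,φ=5.9727) and Σ D·Y over m':
  (-0.0620-0.4433i)·(+0.0012+0.0016i)  (+0.0818-0.4366i)·(-0.0235-0.0168i)  (-0.0122+0.0219i)·(+0.2009+0.0645i)  (-0.3116+0.2832i)·(-0.6829+0.0000i)  (-0.2002+0.0879i)·(-0.2009+0.0645i)  (+0.3312-0.0298i)·(-0.0235+0.0168i)  (+0.5017+0.1197i)·(-0.0012+0.0016i)
Y_3^1(R⁻¹ n̂) = +0.226789-0.205175i

Re=0.2268 Im=-0.2052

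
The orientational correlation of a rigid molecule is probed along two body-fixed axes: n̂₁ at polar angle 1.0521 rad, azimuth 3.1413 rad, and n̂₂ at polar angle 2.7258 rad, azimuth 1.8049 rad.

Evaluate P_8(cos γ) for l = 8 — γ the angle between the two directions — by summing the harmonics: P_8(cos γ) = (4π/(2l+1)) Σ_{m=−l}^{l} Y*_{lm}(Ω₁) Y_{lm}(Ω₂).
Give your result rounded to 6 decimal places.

Summing Y*_{l m}(θ₁,φ₁)·Y_{l m}(θ₂,φ₂) over m ∈ [−8, 8]; prefactor 4π/(2·8+1) = 0.739198:
  m=-8: (0.166798, -0.000391) × (-0.000109, -0.000349) = (-0.000018, -0.000058)  (running Σ = (-0.000018, -0.000058))
  m=-7: (-0.380855, 0.000780) × (-0.003301, 0.000225) = (0.001257, -0.000088)  (running Σ = (0.001239, -0.000146))
  m=-6: (0.433882, -0.000762) × (-0.003124, 0.018624) = (-0.001341, 0.008083)  (running Σ = (-0.000103, 0.007937))
  m=-5: (-0.136721, 0.000200) × (0.070358, 0.029770) = (-0.009625, -0.004056)  (running Σ = (-0.009728, 0.003881))
  m=-4: (-0.281709, 0.000330) × (0.132151, -0.179591) = (-0.037169, 0.050636)  (running Σ = (-0.046897, 0.054516))
  m=-3: (0.293363, -0.000258) × (-0.290972, -0.343838) = (-0.085449, -0.100794)  (running Σ = (-0.132346, -0.046278))
  m=-2: (0.144921, -0.000085) × (-0.482630, 0.244072) = (-0.069922, 0.035412)  (running Σ = (-0.202268, -0.010866))
  m=-1: (-0.324408, 0.000095) × (0.034387, 0.144195) = (-0.011169, -0.046775)  (running Σ = (-0.213437, -0.057641))
  m=0: (-0.099246, -0.000000) × (-0.454138, 0.000000) = (0.045071, 0.000000)  (running Σ = (-0.168366, -0.057641))
  m=1: (0.324408, 0.000095) × (-0.034387, 0.144195) = (-0.011169, 0.046775)  (running Σ = (-0.179535, -0.010866))
  m=2: (0.144921, 0.000085) × (-0.482630, -0.244072) = (-0.069922, -0.035412)  (running Σ = (-0.249457, -0.046278))
  m=3: (-0.293363, -0.000258) × (0.290972, -0.343838) = (-0.085449, 0.100794)  (running Σ = (-0.334906, 0.054516))
  m=4: (-0.281709, -0.000330) × (0.132151, 0.179591) = (-0.037169, -0.050636)  (running Σ = (-0.372075, 0.003881))
  m=5: (0.136721, 0.000200) × (-0.070358, 0.029770) = (-0.009625, 0.004056)  (running Σ = (-0.381701, 0.007937))
  m=6: (0.433882, 0.000762) × (-0.003124, -0.018624) = (-0.001341, -0.008083)  (running Σ = (-0.383042, -0.000146))
  m=7: (0.380855, 0.000780) × (0.003301, 0.000225) = (0.001257, 0.000088)  (running Σ = (-0.381785, -0.000058))
  m=8: (0.166798, 0.000391) × (-0.000109, 0.000349) = (-0.000018, 0.000058)  (running Σ = (-0.381803, 0.000000))
Accumulated sum (-0.381803, 0.000000); after 4π/(2l+1) scaling, (-0.282228, 0.000000) ⇒ P_8 = -0.282228

-0.282228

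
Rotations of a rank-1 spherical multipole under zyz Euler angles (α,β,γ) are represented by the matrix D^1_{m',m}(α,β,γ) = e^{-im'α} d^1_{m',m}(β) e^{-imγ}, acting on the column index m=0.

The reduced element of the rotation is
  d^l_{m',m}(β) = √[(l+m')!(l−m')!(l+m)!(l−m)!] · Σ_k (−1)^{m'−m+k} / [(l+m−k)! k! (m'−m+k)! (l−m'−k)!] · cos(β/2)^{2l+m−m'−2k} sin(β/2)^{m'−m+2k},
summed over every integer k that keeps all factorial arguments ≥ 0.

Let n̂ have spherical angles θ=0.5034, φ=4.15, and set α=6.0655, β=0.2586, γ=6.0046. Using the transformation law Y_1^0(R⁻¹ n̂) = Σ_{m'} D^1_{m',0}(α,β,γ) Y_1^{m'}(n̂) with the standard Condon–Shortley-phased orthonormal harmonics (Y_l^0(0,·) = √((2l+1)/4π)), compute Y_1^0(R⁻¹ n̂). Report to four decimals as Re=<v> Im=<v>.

Need the full column D^1_{m',0} for m'=−1..1 at α=6.0655, β=0.2586, γ=6.0046.
cos(β/2)=0.991652, sin(β/2)=0.128940
d^1_{-1,0}: single k=1 term ⇒ +0.180827;  D = +0.176559-0.039053i
d^1_{0,0}: k∈[0..1] ⇒ +0.983374 -0.016626 = +0.966749;  D = +0.966749+0.000000i
d^1_{1,0}: single k=0 term ⇒ -0.180827;  D = -0.176559-0.039053i
Y_1^{m'}(θ=0.5034,φ=4.15) and Σ D·Y over m':
  (+0.1766-0.0391i)·(-0.0889+0.1410i)  (+0.9667+0.0000i)·(+0.4280+0.0000i)  (-0.1766-0.0391i)·(+0.0889+0.1410i)
Y_1^0(R⁻¹ n̂) = +0.393391+0.000000i

Re=0.3934 Im=0.0000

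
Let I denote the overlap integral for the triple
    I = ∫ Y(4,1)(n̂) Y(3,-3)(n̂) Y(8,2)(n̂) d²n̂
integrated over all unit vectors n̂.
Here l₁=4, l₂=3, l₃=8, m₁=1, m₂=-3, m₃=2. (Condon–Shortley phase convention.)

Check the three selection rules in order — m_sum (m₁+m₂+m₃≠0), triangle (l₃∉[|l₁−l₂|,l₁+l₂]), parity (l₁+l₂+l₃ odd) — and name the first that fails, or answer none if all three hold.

triangle

azimuthal sum: 1 − 3 + 2 = 0  ✓
l₃ must lie in [1,7]; have l₃=8  ✗
L = 4 + 3 + 8 = 15 (odd)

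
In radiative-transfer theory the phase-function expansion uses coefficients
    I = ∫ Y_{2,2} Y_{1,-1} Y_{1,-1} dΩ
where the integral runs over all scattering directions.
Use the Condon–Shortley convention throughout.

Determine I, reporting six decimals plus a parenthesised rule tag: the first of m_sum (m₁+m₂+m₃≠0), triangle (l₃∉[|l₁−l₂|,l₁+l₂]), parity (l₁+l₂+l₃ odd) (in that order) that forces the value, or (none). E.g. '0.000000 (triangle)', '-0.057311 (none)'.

Rules hold: Σm=0, L=4 even, 1≤1≤3.
N = 5·3·3 = 45
Δ = 2!·2!·0!/5! = 1/30
Racah Σ t=1..1: t=1:−1/1 = -1/1
⇒ 3j(2 1 1; 0 0 0)² = 2/15, sgn +1
Racah Σ t=0..0: t=0:+1/4 = 1/4
⇒ 3j(2 1 1; 2 -1 -1)² = 1/5, sgn +1
4πI² = N·(3j₀)²·(3jₘ)² = 6/5
I = +1·√(1.2/4π) = 0.30901936
No selection rule forces the value: the integral is nonzero (none).

0.309019 (none)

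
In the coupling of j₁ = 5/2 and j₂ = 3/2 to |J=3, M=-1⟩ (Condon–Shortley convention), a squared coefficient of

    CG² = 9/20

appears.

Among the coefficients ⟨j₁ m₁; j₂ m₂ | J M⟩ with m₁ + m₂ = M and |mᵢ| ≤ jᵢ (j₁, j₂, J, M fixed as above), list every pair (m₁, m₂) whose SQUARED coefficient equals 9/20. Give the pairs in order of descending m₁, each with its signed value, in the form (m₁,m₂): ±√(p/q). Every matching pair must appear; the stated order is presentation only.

(1/2,-3/2): +√(9/20)

Admissible pairs with m₁+m₂ = M = -1: (-5/2,3/2), (-3/2,1/2), (-1/2,-1/2), (1/2,-3/2)
  (m₁,m₂)=(1/2,-3/2): CG² = 9/20, CG = +√(9/20)   ← matches the target
  (m₁,m₂)=(-1/2,-1/2): CG² = 1/60, CG = +√(1/60)
  (m₁,m₂)=(-3/2,1/2): CG² = 49/120, CG = −√(49/120)
  (m₁,m₂)=(-5/2,3/2): CG² = 1/8, CG = −√(1/8)
Pairs with CG² = 9/20: (1/2,-3/2): +√(9/20)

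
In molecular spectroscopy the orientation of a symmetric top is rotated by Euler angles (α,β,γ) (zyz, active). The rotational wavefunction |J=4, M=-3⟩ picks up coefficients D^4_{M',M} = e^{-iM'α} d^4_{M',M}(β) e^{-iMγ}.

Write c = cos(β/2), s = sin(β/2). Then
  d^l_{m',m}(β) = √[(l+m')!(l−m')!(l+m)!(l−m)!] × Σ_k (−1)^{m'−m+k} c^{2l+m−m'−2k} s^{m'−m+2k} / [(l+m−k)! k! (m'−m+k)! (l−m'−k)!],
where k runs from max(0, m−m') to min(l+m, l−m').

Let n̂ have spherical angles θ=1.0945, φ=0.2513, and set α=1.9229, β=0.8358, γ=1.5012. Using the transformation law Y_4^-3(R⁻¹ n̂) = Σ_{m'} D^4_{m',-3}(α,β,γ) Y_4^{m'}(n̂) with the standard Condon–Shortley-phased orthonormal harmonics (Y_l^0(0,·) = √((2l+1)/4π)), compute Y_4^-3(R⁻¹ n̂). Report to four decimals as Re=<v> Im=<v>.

Need the full column D^4_{m',-3} for m'=−4..4 at α=1.9229, β=0.8358, γ=1.5012.
cos(β/2)=0.913943, sin(β/2)=0.405842
d^4_{-4,-3}: single k=1 term ⇒ +0.611416;  D = +0.569780-0.221764i
d^4_{-3,-3}: k∈[0..1] ⇒ +0.486804 -0.671935 = -0.185132;  D = +0.122528+0.138783i
d^4_{-2,-3}: k∈[0..1] ⇒ -0.808827 +0.478468 = -0.330359;  D = +0.157053-0.290640i
d^4_{-1,-3}: k∈[0..1] ⇒ +0.761903 -0.250394 = +0.511509;  D = +0.506265+0.073056i
d^4_{0,-3}: k∈[0..1] ⇒ -0.504349 +0.099451 = -0.404899;  D = +0.083926+0.396105i
d^4_{1,-3}: k∈[0..1] ⇒ +0.250394 -0.029625 = +0.220770;  D = -0.186943+0.117437i
d^4_{2,-3}: k∈[0..1] ⇒ -0.094347 +0.006201 = -0.088146;  D = -0.069753-0.053890i
d^4_{3,-3}: k∈[0..1] ⇒ +0.026126 -0.000736 = +0.025390;  D = +0.007641-0.024213i
d^4_{4,-3}: single k=0 term ⇒ -0.004688;  D = +0.004683-0.000217i
Y_4^{m'}(θ=1.0945,φ=0.2513) and Σ D·Y over m':
  (+0.5698-0.2218i)·(+0.1479-0.2330i)  (+0.1225+0.1388i)·(+0.2936-0.2757i)  (+0.1571-0.2906i)·(+0.1092-0.0600i)  (+0.5063+0.0731i)·(-0.2854+0.0733i)  (+0.0839+0.3961i)·(-0.1862+0.0000i)  (-0.1869+0.1174i)·(+0.2854+0.0733i)  (-0.0698-0.0539i)·(+0.1092+0.0600i)  (+0.0076-0.0242i)·(-0.2936-0.2757i)  (+0.0047-0.0002i)·(+0.1479+0.2330i)
Y_4^-3(R⁻¹ n̂) = -0.133414-0.241456i

Re=-0.1334 Im=-0.2415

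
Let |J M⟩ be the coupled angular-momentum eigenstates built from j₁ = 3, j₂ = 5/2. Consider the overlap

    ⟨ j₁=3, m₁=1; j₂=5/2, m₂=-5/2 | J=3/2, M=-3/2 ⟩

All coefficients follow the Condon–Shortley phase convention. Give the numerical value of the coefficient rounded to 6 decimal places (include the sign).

+√(1/14) ≈ +0.267261

triangle: 4!*2!*1!/8! = 48/40320
(j±m)!: 4!*2!*0!*5!*0!*3! = 34560
prefactor² = (2J+1)*Δ*N² = 1152/7
  k=0: +1/(0!*4!*2!*0!*0!*1!) = 1/48
Σ = 1/48  ⇒  CG² = 1152/7*(1/48)² = 1/14
CG = +√(1/14) = +0.267261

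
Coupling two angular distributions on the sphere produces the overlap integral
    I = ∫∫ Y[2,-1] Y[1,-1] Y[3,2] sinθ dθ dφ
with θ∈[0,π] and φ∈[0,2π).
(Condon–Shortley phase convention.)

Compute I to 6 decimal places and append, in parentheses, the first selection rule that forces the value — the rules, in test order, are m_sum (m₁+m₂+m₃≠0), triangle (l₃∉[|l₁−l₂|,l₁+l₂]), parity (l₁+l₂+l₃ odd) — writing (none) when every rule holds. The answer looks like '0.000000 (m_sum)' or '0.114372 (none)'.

m-sum 0 ✓  L=6 even ✓  1≤3≤3 ✓
Π(2lᵢ+1) = 5×3×7 = 105
triangle coeff Δ(2,1,3) = 1/105
Σ_t [0,0]: t=0:+1/4 = 1/4
(3j)²=3/35 [(2 1 3; 0 0 0)], sign=-1
Σ_t [0,0]: t=0:+1/12 = 1/12
(3j)²=2/21 [(2 1 3; -1 -1 2)], sign=-1
⇒ 4πI² = 6/7
I = (+1)√(6/7/(4π)) = 0.26116903
No selection rule forces the value: the integral is nonzero (none).

0.261169 (none)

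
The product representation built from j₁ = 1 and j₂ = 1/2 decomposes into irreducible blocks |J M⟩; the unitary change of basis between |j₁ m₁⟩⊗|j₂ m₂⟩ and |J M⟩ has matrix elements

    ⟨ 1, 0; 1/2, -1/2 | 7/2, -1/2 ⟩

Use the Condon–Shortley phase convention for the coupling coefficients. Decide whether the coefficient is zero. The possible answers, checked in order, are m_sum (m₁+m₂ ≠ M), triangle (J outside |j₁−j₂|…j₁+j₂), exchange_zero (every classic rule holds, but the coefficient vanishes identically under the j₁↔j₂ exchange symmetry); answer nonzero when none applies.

triangle

m-sum: m₁+m₂ = 0+(-1/2) = -1/2, M = -1/2  ✓
triangle: need |j₁−j₂| ≤ J ≤ j₁+j₂, i.e. J ∈ [1/2, 3/2]; J = 7/2 is outside ✗ ⇒ coefficient is 0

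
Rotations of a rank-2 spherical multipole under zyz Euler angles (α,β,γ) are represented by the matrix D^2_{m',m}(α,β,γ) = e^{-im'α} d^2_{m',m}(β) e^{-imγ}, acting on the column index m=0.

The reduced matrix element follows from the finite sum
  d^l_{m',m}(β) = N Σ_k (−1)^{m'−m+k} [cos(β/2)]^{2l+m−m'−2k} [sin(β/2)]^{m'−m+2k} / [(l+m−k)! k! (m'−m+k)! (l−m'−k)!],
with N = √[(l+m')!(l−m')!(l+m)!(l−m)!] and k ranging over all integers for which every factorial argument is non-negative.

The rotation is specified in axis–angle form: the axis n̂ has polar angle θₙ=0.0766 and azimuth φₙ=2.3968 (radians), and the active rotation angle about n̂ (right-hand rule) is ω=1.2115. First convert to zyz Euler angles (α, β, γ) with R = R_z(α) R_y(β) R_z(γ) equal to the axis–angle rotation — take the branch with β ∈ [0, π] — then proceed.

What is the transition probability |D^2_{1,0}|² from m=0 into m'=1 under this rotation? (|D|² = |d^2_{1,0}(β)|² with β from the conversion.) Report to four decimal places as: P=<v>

P=0.0113

Axis–angle → zyz. n̂ = (sinθₙcosφₙ, sinθₙsinφₙ, cosθₙ) = (-0.056263, +0.051870, +0.997068), ω = 1.2115.
R = I cosω + sinω [n̂]ₓ + (1−cosω) n̂n̂ᵀ gives
  R = [+0.353668, -0.935292, +0.012185; +0.931507, +0.353360, +0.086204; -0.084931, -0.019137, +0.996203]
β = atan2(√(R₁₃²+R₂₃²), R₃₃) = 0.087171; α = atan2(R₂₃, R₁₃) mod 2π = 1.430380; γ = atan2(R₃₂, −R₃₁) mod 2π = 6.061558
First d^2_{1,0}(β=0.0872), then the phase factors e^{-i(1)α} and e^{-i(0)γ}:
c=cos(0.087171/2)=0.999050, s=sin(0.087171/2)=0.043572; N=√[6·1·2·2]=4.898979
The bounds max(0,m−m')=0 and min(l+m,l−m')=1 give 2 terms
  k=0: (−1)^1·4.8990/(2)·0.9991^3·0.0436^1 = -0.106425
  k=1: (−1)^2·4.8990/(2)·0.9991^1·0.0436^3 = +0.000202
d^2_{1,0}(0.0872) = -0.106425 +0.000202 = -0.106222
|D^2_{1,0}|² = |d^2_{1,0}(β)|² = (-0.106222)² = 0.011283 (the z-rotation phases have unit modulus)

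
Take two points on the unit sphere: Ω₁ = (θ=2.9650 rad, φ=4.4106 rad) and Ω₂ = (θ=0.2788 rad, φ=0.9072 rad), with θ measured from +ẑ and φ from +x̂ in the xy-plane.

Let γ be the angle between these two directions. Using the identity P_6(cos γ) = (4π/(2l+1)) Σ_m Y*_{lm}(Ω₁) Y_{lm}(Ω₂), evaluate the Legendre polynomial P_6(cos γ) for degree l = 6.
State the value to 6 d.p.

0.831876

Summing Y*_{l m}(θ₁,φ₁)·Y_{l m}(θ₂,φ₂) over m ∈ [−6, 6]; prefactor 4π/(2·6+1) = 0.966644:
  term(m=-6) = (-0.000000, 0.000000)   from Y*(Ω₁)=(0.000003, 0.000014), Y(Ω₂)=(0.000140, 0.000156)
  term(m=-5) = (-0.000000, 0.000001)   from Y*(Ω₁)=(0.000275, 0.000017), Y(Ω₂)=(-0.000446, 0.002500)
  term(m=-4) = (0.000008, 0.000061)   from Y*(Ω₁)=(0.001168, -0.003068), Y(Ω₂)=(-0.016577, 0.008783)
  term(m=-3) = (0.001162, 0.002204)   from Y*(Ω₁)=(-0.020951, -0.016444), Y(Ω₂)=(-0.085416, -0.038144)
  term(m=-2) = (0.033941, 0.029986)   from Y*(Ω₁)=(-0.120411, 0.083011), Y(Ω₂)=(-0.074692, -0.300524)
  term(m=-1) = (0.274584, 0.103921)   from Y*(Ω₁)=(0.146554, 0.470786), Y(Ω₂)=(0.366761, -0.469074)
  term(m=+0) = (0.241193, 0.000000)   from Y*(Ω₁)=(0.709967, -0.000000), Y(Ω₂)=(0.339724, 0.000000)
  term(m=+1) = (0.274584, -0.103921)   from Y*(Ω₁)=(-0.146554, 0.470786), Y(Ω₂)=(-0.366761, -0.469074)
  term(m=+2) = (0.033941, -0.029986)   from Y*(Ω₁)=(-0.120411, -0.083011), Y(Ω₂)=(-0.074692, 0.300524)
  term(m=+3) = (0.001162, -0.002204)   from Y*(Ω₁)=(0.020951, -0.016444), Y(Ω₂)=(0.085416, -0.038144)
  term(m=+4) = (0.000008, -0.000061)   from Y*(Ω₁)=(0.001168, 0.003068), Y(Ω₂)=(-0.016577, -0.008783)
  term(m=+5) = (-0.000000, -0.000001)   from Y*(Ω₁)=(-0.000275, 0.000017), Y(Ω₂)=(0.000446, 0.002500)
  term(m=+6) = (-0.000000, -0.000000)   from Y*(Ω₁)=(0.000003, -0.000014), Y(Ω₂)=(0.000140, -0.000156)
Accumulated sum (0.860581, 0.000000); after 4π/(2l+1) scaling, (0.831876, 0.000000) ⇒ P_6 = 0.831876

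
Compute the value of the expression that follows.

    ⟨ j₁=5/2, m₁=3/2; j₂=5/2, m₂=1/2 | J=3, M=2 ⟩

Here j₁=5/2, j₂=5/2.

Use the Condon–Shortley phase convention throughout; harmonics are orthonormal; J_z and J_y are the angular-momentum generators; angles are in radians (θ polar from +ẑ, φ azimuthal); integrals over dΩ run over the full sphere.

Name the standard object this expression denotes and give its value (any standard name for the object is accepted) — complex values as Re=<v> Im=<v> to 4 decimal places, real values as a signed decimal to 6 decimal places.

This is a Clebsch–Gordan (vector-coupling) coefficient.
triangle: 2!×3!×3!/9! = 72/362880
(j±m)!: 4!×1!×3!×2!×5!×1! = 34560
prefactor² = (2J+1)×Δ×N² = 48
  k=0: +1/(0!×2!×1!×3!×2!×0!) = 1/24
  k=1: −1/(1!×1!×0!×2!×3!×1!) = -1/12
Σ = -1/24  ⇒  CG² = 48×(-1/24)² = 1/12
CG = −√(1/12) = -0.288675

Clebsch–Gordan coefficient, −√(1/12) ≈ -0.288675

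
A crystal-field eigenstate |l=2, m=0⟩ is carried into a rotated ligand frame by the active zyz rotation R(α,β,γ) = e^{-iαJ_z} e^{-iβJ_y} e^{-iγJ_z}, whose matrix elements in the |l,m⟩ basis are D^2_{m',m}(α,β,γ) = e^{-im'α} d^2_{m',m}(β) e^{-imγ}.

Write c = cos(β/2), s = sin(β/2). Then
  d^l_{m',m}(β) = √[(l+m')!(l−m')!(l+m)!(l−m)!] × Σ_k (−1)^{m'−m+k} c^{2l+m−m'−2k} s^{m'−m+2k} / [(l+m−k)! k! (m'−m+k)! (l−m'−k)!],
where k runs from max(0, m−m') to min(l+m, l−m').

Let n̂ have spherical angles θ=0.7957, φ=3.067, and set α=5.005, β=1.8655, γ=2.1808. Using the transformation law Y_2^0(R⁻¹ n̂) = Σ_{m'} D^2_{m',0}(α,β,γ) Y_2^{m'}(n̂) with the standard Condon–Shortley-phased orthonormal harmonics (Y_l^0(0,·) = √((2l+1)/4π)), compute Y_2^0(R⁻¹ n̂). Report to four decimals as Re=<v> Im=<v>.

Need the full column D^2_{m',0} for m'=−2..2 at α=5.0050, β=1.8655, γ=2.1808.
cos(β/2)=0.595627, sin(β/2)=0.803261
d^2_{-2,0}: single k=2 term ⇒ +0.560710;  D = -0.467402-0.309727i
d^2_{-1,0}: k∈[1..2] ⇒ +0.415773 -0.756171 = -0.340399;  D = -0.098189+0.325930i
d^2_{0,0}: k∈[0..2] ⇒ +0.125863 -0.915635 +0.416319 = -0.373453;  D = -0.373453+0.000000i
d^2_{1,0}: k∈[0..1] ⇒ -0.415773 +0.756171 = +0.340399;  D = +0.098189+0.325930i
d^2_{2,0}: single k=0 term ⇒ +0.560710;  D = -0.467402+0.309727i
Y_2^{m'}(θ=0.7957,φ=3.067) and Σ D·Y over m':
  (-0.4674-0.3097i)·(+0.1949+0.0293i)  (-0.0982+0.3259i)·(-0.3851-0.0288i)  (-0.3735+0.0000i)·(+0.1479+0.0000i)  (+0.0982+0.3259i)·(+0.3851-0.0288i)  (-0.4674+0.3097i)·(+0.1949-0.0293i)
Y_2^0(R⁻¹ n̂) = -0.124932+0.000000i

Re=-0.1249 Im=0.0000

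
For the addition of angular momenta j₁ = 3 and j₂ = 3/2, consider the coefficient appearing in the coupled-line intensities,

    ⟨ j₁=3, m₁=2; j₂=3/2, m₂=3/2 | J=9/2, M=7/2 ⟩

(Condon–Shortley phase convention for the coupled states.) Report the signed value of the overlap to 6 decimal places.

√[10·0!6!3!/10! · 5!1!3!0!8!1!] = √(345600)
  +(−1)^0/∏(0,0,1,3,5,0)! = 1/720  (running 1/720)
⟨..|..⟩ = √(345600)·(1/720) = +0.816497

+√(2/3) = +0.816497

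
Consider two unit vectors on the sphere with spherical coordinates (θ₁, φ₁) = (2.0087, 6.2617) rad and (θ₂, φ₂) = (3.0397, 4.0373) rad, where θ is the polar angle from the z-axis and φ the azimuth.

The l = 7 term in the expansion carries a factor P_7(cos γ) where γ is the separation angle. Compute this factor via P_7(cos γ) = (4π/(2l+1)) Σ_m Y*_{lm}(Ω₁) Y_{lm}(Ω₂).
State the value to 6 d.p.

-0.096648

Addition theorem: P_7(cos γ) = (4π/15) Σ_m Y*_{lm}(Ω₁) Y_{lm}(Ω₂), m = −7…7:
  m=-7: (0.24704 - 0.03744j) × (-0.00000 - 0.00000j) = -0.00000 + 0.00000j  (running Σ = -0.00000 + 0.00000j)
  m=-6: (-0.43411 + 0.05627j) × (-0.00000 - 0.00000j) = 0.00000 + 0.00000j  (running Σ = 0.00000 + 0.00000j)
  m=-5: (0.29728 - 0.03206j) × (0.00001 - 0.00005j) = 0.00000 - 0.00001j  (running Σ = 0.00000 - 0.00001j)
  m=-4: (0.13816 - 0.01190j) × (0.00070 - 0.00033j) = 0.00009 - 0.00005j  (running Σ = 0.00009 - 0.00007j)
  m=-3: (-0.34804 + 0.02246j) × (0.00813 + 0.00397j) = -0.00292 - 0.00120j  (running Σ = -0.00282 - 0.00127j)
  m=-2: (0.00847 - 0.00036j) × (0.01628 + 0.07259j) = 0.00016 + 0.00061j  (running Σ = -0.00266 - 0.00066j)
  m=-1: (0.33337 - 0.00716j) × (-0.24206 + 0.30236j) = -0.07853 + 0.10253j  (running Σ = -0.08119 + 0.10187j)
  m=0: (-0.05005 + 0.00000j) × (-0.93936 + 0.00000j) = 0.04701 + 0.00000j  (running Σ = -0.03418 + 0.10187j)
  m=1: (-0.33337 - 0.00716j) × (0.24206 + 0.30236j) = -0.07853 - 0.10253j  (running Σ = -0.11270 - 0.00066j)
  m=2: (0.00847 + 0.00036j) × (0.01628 - 0.07259j) = 0.00016 - 0.00061j  (running Σ = -0.11254 - 0.00127j)
  m=3: (0.34804 + 0.02246j) × (-0.00813 + 0.00397j) = -0.00292 + 0.00120j  (running Σ = -0.11546 - 0.00007j)
  m=4: (0.13816 + 0.01190j) × (0.00070 + 0.00033j) = 0.00009 + 0.00005j  (running Σ = -0.11537 - 0.00001j)
  m=5: (-0.29728 - 0.03206j) × (-0.00001 - 0.00005j) = 0.00000 + 0.00001j  (running Σ = -0.11537 + 0.00000j)
  m=6: (-0.43411 - 0.05627j) × (-0.00000 + 0.00000j) = 0.00000 - 0.00000j  (running Σ = -0.11536 + 0.00000j)
  m=7: (-0.24704 - 0.03744j) × (0.00000 - 0.00000j) = -0.00000 - 0.00000j  (running Σ = -0.11536 + 0.00000j)
Total Σ_m = -0.11536 + 0.00000j. Multiply by 0.837758: -0.09665 + 0.00000j. P_7(cos γ) = -0.096648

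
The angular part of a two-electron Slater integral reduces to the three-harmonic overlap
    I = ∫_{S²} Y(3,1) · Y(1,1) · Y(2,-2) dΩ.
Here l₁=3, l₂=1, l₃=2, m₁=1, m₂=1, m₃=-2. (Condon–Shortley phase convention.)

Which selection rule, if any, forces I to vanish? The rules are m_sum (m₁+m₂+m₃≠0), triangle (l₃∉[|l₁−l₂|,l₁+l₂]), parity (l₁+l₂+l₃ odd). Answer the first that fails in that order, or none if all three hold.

none

Σmᵢ = 0  ✓
l₃∈[|l₁−l₂|,l₁+l₂]=[2,4], have l₃=2  ✓
Σlᵢ = 6 ⇒ even  ✓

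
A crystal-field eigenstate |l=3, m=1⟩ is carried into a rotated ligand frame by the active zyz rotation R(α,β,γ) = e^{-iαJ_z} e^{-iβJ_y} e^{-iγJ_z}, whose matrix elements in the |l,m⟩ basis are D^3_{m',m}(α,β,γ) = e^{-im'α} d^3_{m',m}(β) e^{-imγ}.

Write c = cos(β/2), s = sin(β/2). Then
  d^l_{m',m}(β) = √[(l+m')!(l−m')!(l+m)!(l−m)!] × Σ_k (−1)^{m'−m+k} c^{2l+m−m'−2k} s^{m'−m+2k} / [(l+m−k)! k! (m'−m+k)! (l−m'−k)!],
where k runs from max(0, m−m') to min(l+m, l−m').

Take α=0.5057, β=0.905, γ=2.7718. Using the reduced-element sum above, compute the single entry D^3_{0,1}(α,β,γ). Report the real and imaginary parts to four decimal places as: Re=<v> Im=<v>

Split into d^3_{0,1}(β=0.9050) × two z-phases.
With c≡cos(β/2)=0.899357 and s≡sin(β/2)=0.437215, N=[6·6·24·2]^{1/2}=41.569219
k: max(0,(1)−(0))=1 … min(3+(1),3−(0))=3
  k=1: (−1)^0·41.5692/(12)·0.8994^5·0.4372^1 = +0.891141
  k=2: (−1)^1·41.5692/(4)·0.8994^3·0.4372^3 = -0.631821
  k=3: (−1)^2·41.5692/(12)·0.8994^1·0.4372^5 = +0.049774
d^3_{0,1}(0.9050) = +0.891141 -0.631821 +0.049774 = +0.309093
Attach z-rotation phases: D = e^{-i(0)(0.5057)}·(+0.309093)·e^{-i(1)(2.7718)} = -0.288199-0.111713i

Re=-0.2882 Im=-0.1117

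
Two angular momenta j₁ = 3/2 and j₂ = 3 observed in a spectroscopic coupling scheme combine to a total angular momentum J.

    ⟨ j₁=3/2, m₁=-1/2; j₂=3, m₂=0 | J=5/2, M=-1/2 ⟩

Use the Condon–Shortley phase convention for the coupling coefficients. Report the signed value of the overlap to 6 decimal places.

√[6·2!1!4!/8! · 1!2!3!3!2!3!] = √(216/35)
  +(−1)^1/∏(1,1,1,2,0,2)! = -1/4  (running -1/4)
  +(−1)^2/∏(2,0,0,1,1,3)! = 1/12  (running -1/6)
⟨..|..⟩ = √(216/35)·(-1/6) = -0.414039

−√(6/35) = -0.414039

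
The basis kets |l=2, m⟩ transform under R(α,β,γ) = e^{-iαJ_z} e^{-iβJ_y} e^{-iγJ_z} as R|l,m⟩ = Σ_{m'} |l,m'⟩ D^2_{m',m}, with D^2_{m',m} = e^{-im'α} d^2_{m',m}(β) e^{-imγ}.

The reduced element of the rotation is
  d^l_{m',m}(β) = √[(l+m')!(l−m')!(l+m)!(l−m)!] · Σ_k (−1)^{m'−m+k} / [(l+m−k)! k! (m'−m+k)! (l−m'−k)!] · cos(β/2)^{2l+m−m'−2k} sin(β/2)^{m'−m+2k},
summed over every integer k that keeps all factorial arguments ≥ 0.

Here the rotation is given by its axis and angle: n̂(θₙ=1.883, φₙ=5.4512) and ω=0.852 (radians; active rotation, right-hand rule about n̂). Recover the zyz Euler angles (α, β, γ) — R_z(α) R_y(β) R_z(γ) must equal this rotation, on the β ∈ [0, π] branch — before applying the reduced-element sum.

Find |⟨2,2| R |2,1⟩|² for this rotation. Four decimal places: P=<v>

P=0.3737

Axis–angle → zyz. n̂ = (sinθₙcosφₙ, sinθₙsinφₙ, cosθₙ) = (+0.640856, -0.703533, -0.307157), ω = 0.8520.
R = I cosω + sinω [n̂]ₓ + (1−cosω) n̂n̂ᵀ gives
  R = [+0.798741, +0.077187, -0.596704; -0.385145, +0.827518, -0.408507; +0.462252, +0.556108, +0.690700]
β = atan2(√(R₁₃²+R₂₃²), R₃₃) = 0.808340; α = atan2(R₂₃, R₁₃) mod 2π = 3.741912; γ = atan2(R₃₂, −R₃₁) mod 2π = 2.264290
First d^2_{2,1}(β=0.8083), then the phase factors e^{-i(2)α} and e^{-i(1)γ}:
Half-angle: c=0.919429, s=0.393256. N=√(24·1·6·1)=12.000000
The bounds max(0,m−m')=0 and min(l+m,l−m')=0 give 1 term
  k=0: (−1)^1·12.0000/(6)·0.9194^3·0.3933^1 = -0.611308
d^2_{2,1}(0.8083) = -0.611308
|D^2_{2,1}|² = |d^2_{2,1}(β)|² = (-0.611308)² = 0.373697 (the z-rotation phases have unit modulus)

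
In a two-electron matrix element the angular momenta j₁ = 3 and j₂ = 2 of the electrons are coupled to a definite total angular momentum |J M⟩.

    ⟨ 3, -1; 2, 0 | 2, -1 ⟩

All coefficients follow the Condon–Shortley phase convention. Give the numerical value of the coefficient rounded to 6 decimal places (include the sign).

+0.377964

triangle: 3!×3!×1!/8! = 36/40320
(j±m)!: 2!×4!×2!×2!×1!×3! = 1152
prefactor² = (2J+1)×Δ×N² = 36/7
  k=1: −1/(1!×2!×3!×1!×0!×0!) = -1/12
  k=2: +1/(2!×1!×2!×0!×1!×1!) = 1/4
Σ = 1/6  ⇒  CG² = 36/7×(1/6)² = 1/7
CG = +√(1/7) = +0.377964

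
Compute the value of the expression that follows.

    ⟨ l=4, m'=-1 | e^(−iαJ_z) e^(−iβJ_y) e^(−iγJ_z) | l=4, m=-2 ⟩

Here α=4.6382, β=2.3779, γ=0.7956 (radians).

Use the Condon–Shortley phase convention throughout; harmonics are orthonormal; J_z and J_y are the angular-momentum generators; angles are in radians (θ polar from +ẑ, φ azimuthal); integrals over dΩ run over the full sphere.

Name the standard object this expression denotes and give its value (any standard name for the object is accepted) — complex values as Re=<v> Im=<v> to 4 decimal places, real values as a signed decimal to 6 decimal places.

Wigner D-matrix element, Re=-0.3851 Im=0.0207

This is a Wigner D-matrix element — the rotation-matrix element ⟨l m'| R(α,β,γ) |l m⟩ in the angular-momentum basis.
D^4_{-1,-2}(4.6382,2.3779,0.7956) = e^{-i·-1·4.6382}·d^4_{-1,-2}(2.3779)·e^{-i·-2·0.7956}. Compute d first:
With c≡cos(β/2)=0.372634 and s≡sin(β/2)=0.927978, N=[6·120·2·720]^{1/2}=1018.233765
k∈{0,1,2} keeps every argument non-negative
  k=0: (−1)^1·1018.2338/(240)·0.3726^7·0.9280^1 = -0.003928
  k=1: (−1)^2·1018.2338/(48)·0.3726^5·0.9280^3 = +0.121796
  k=2: (−1)^3·1018.2338/(72)·0.3726^3·0.9280^5 = -0.503562
d^4_{-1,-2}(2.3779) = -0.003928 +0.121796 -0.503562 = -0.385693
Phases: e^{-i·(-1)·4.6382}=-0.074121-0.997249i, e^{-i·(-2)·0.7956}=-0.020402+0.999792i ⇒ D=-0.385136+0.020735i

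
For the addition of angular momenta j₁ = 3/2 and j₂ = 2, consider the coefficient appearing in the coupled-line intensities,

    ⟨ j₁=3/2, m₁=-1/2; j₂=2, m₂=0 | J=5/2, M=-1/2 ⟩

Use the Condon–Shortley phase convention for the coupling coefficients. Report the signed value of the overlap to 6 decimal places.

−√(3/35) ≈ -0.292770

triangle: 1!×2!×3!/7! = 12/5040
(j±m)!: 1!×2!×2!×2!×2!×3! = 96
prefactor² = (2J+1)×Δ×N² = 48/35
  k=0: +1/(0!×1!×2!×2!×0!×1!) = 1/4
  k=1: −1/(1!×0!×1!×1!×1!×2!) = -1/2
Σ = -1/4  ⇒  CG² = 48/35×(-1/4)² = 3/35
CG = −√(3/35) = -0.292770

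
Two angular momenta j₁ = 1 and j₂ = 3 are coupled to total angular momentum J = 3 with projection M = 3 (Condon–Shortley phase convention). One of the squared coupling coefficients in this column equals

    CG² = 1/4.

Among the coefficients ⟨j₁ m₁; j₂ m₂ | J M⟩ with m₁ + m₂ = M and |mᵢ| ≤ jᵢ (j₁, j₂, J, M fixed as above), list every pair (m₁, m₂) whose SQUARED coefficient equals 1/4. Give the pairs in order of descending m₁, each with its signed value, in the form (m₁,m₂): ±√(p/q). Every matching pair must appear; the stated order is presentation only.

Admissible pairs with m₁+m₂ = M = 3: (0,3), (1,2)
  (m₁,m₂)=(1,2): CG² = 1/4, CG = +√(1/4)   ← matches the target
  (m₁,m₂)=(0,3): CG² = 3/4, CG = −√(3/4)
Pairs with CG² = 1/4: (1,2): +√(1/4)

(1,2): +√(1/4)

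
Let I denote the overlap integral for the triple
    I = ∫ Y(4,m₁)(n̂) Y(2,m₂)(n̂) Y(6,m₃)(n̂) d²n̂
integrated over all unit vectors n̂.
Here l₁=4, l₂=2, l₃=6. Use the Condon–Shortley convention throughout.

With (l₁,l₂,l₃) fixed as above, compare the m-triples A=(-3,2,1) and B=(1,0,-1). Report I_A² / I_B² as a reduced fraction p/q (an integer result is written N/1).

1/42

Same 4,2,6: normalisation and zero-m 3j drop out of the ratio.
A: Δ: 0! 8! 4! / 13! → 1/6435; sum: t=0:+1/120960 = 1/120960; 3j²(4 2 6; -3 2 1) = Δ·Π!·Σ² = 1/1287  (sign -1)
B: Δ: 0! 8! 4! / 13! → 1/6435; sum: t=0:+1/2880 = 1/2880; 3j²(4 2 6; 1 0 -1) = Δ·Π!·Σ² = 14/429  (sign -1)
I_A²/I_B² = (1/1287)/(14/429) = 1/42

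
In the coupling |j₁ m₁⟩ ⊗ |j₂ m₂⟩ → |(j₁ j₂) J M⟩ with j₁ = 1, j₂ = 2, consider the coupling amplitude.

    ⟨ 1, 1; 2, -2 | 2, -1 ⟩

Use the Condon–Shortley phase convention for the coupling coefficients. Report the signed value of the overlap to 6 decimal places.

√[5·1!1!3!/6! · 2!0!0!4!1!3!] = √(12)
  +(−1)^0/∏(0,1,0,0,1,3)! = 1/6  (running 1/6)
⟨..|..⟩ = √(12)·(1/6) = +0.577350

+0.577350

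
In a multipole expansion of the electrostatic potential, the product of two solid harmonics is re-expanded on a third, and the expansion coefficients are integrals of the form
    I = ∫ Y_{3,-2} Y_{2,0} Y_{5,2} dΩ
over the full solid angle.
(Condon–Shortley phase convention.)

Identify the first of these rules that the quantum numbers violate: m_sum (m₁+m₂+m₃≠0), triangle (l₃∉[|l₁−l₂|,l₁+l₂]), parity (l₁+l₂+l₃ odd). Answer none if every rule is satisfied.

azimuthal sum: -2 + 0 + 2 = 0  ✓
1 ≤ 5 ≤ 5 (triangle on l)  ✓
L = 3 + 2 + 5 = 10 (even)  ✓

none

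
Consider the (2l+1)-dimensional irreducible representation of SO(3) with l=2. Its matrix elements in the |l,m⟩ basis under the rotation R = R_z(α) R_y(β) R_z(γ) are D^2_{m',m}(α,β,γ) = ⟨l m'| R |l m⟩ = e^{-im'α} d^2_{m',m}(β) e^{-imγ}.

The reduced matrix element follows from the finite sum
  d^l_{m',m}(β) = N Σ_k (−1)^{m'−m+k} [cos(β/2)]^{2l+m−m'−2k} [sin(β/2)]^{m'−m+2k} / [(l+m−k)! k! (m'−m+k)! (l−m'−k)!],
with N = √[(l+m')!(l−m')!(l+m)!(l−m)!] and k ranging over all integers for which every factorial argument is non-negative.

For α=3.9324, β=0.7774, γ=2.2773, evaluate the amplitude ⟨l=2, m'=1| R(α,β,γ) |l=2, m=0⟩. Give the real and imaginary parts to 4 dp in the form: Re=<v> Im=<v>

Re=0.4306 Im=-0.4353

First d^2_{1,0}(β=0.7774), then the phase factors e^{-i(1)α} and e^{-i(0)γ}:
With c≡cos(β/2)=0.925403 and s≡sin(β/2)=0.378986, N=[6·1·2·2]^{1/2}=4.898979
k∈{0,1} keeps every argument non-negative
  k=0: (−1)^1·4.8990/(2)·0.9254^3·0.3790^1 = -0.735683
  k=1: (−1)^2·4.8990/(2)·0.9254^1·0.3790^3 = +0.123389
d^2_{1,0}(0.7774) = -0.735683 +0.123389 = -0.612294
Phases: e^{-i·(1)·3.9324}=-0.703272+0.710921i, e^{-i·(0)·2.2773}=+1.000000+0.000000i ⇒ D=+0.430609-0.435293i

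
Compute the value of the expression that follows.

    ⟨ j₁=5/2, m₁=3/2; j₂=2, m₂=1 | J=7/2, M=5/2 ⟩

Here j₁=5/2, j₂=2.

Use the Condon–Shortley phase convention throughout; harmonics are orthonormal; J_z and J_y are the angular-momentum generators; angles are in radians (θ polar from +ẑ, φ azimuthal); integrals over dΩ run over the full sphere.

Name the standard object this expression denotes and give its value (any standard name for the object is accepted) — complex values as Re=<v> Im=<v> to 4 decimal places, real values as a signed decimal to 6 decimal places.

Clebsch–Gordan coefficient, +√(1/63) ≈ +0.125988

This is a Clebsch–Gordan (vector-coupling) coefficient.
√[8·1!4!3!/9! · 4!1!3!1!6!1!] = √(2304/7)
  +(−1)^0/∏(0,1,1,3,3,0)! = 1/36  (running 1/36)
  +(−1)^1/∏(1,0,0,2,4,1)! = -1/48  (running 1/144)
⟨..|..⟩ = √(2304/7)·(1/144) = +0.125988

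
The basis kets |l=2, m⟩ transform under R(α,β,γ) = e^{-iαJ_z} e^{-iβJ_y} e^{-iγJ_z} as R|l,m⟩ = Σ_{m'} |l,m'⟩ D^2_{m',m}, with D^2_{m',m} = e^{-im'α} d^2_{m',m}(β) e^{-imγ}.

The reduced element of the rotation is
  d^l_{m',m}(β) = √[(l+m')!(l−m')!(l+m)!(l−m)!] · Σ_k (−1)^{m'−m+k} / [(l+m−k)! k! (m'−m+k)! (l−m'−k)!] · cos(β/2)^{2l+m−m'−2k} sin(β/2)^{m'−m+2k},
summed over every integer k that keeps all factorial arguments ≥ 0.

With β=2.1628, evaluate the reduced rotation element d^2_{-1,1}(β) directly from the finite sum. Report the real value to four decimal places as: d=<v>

d=-0.0904

d^2_{-1,1}(β=2.1628) via the finite sum:
Half-angle: c=0.470093, s=0.882617. N=√(1·6·6·1)=6.000000
The bounds max(0,m−m')=2 and min(l+m,l−m')=3 give 2 terms
  k=2: (−1)^0·6.0000/(2)·0.4701^2·0.8826^2 = +0.516456
  k=3: (−1)^1·6.0000/(6)·0.4701^0·0.8826^4 = -0.606860
d^2_{-1,1}(2.1628) = +0.516456 -0.606860 = -0.090404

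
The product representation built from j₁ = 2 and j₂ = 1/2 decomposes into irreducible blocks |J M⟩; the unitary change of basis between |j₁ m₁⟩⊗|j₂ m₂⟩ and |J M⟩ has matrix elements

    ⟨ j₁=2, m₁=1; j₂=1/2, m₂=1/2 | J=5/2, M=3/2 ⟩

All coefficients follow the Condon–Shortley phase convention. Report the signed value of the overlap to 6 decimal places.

+0.894427  (= +√(4/5))

√[6·0!4!1!/6! · 3!1!1!0!4!1!] = √(144/5)
  +(−1)^0/∏(0,0,1,1,3,0)! = 1/6  (running 1/6)
⟨..|..⟩ = √(144/5)·(1/6) = +0.894427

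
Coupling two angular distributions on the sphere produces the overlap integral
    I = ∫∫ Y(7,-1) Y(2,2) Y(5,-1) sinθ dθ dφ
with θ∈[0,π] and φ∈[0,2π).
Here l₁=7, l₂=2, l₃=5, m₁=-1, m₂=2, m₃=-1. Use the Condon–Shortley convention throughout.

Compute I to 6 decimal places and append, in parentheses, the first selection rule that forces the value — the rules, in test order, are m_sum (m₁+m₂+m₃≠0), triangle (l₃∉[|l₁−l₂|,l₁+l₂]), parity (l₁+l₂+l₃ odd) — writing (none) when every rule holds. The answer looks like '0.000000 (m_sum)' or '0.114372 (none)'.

Checks pass: Σm=0; 14 even; l₃=5∈[5,9].
(2·7+1)(2·2+1)(2·5+1) = 825
Δ: 4! 10! 0! / 15! → 1/15015
sum: t=2:+1/57600 = 1/57600
3j²(7 2 5; 0 0 0) = Δ·Π!·Σ² = 21/715  (sign -1)
sum: t=4:+1/414720 = 1/414720
3j²(7 2 5; -1 2 -1) = Δ·Π!·Σ² = 2/429  (sign +1)
combine: 4πI² = 825·21/715·2/429 = 210/1859
take √, sign -1: I = -0.09481237
No selection rule forces the value: the integral is nonzero (none).

-0.094812 (none)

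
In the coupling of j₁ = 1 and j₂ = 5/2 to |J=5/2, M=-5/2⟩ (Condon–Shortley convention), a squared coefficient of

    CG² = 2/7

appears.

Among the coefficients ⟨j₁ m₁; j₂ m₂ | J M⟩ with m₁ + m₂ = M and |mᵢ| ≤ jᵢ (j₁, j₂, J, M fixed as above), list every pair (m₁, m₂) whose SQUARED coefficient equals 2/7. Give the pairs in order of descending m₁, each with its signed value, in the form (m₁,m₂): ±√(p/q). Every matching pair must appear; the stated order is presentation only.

(-1,-3/2): −√(2/7)

Admissible pairs with m₁+m₂ = M = -5/2: (-1,-3/2), (0,-5/2)
  (m₁,m₂)=(0,-5/2): CG² = 5/7, CG = +√(5/7)
  (m₁,m₂)=(-1,-3/2): CG² = 2/7, CG = −√(2/7)   ← matches the target
Pairs with CG² = 2/7: (-1,-3/2): −√(2/7)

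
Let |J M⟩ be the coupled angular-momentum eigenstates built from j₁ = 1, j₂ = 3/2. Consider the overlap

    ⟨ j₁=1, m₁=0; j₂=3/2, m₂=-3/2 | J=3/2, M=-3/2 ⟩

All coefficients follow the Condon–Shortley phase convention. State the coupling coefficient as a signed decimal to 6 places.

+√(3/5) = +0.774597

triangle: 1!*1!*2!/5! = 2/120
(j±m)!: 1!*1!*0!*3!*0!*3! = 36
prefactor² = (2J+1)*Δ*N² = 12/5
  k=0: +1/(0!*1!*1!*0!*0!*2!) = 1/2
Σ = 1/2  ⇒  CG² = 12/5*(1/2)² = 3/5
CG = +√(3/5) = +0.774597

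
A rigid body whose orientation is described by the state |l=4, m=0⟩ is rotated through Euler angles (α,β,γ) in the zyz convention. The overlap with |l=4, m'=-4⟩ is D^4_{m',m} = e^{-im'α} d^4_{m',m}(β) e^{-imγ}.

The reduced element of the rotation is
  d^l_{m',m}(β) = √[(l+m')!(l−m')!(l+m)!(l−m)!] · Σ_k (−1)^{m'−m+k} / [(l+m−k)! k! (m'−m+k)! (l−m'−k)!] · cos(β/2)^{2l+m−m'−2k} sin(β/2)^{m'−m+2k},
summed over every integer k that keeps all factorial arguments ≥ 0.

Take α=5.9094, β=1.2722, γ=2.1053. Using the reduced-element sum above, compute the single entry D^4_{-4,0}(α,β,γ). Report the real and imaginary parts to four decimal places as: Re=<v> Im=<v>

Re=0.0330 Im=-0.4351

Split into d^4_{-4,0}(β=1.2722) × two z-phases.
Half-angle: c=0.804419, s=0.594063. N=√(1·40320·24·24)=4819.161753
k∈{4} keeps every argument non-negative
  k=4: (−1)^0·4819.1618/(576)·0.8044^4·0.5941^4 = +0.436322
d^4_{-4,0}(1.2722) = +0.436322
D = (+0.075583-0.997140i)·(+0.436322)·(+1.000000+0.000000i) = +0.032978-0.435074i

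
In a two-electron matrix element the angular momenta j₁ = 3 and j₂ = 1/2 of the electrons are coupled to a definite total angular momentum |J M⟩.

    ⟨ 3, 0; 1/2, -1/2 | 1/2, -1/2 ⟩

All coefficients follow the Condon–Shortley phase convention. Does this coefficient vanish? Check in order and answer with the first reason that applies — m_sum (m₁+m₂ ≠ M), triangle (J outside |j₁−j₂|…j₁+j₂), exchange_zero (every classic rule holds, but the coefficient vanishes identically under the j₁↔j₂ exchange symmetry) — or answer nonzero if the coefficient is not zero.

m-sum: m₁+m₂ = 0+(-1/2) = -1/2, M = -1/2  ✓
triangle: need |j₁−j₂| ≤ J ≤ j₁+j₂, i.e. J ∈ [5/2, 7/2]; J = 1/2 is outside ✗ ⇒ coefficient is 0

triangle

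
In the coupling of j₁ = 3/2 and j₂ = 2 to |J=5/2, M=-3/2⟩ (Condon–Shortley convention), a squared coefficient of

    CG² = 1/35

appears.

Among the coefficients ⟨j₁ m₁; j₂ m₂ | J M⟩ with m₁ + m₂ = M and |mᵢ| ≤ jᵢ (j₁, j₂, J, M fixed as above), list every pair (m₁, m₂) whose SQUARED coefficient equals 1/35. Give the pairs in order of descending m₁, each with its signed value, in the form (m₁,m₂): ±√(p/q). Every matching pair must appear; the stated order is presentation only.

(-1/2,-1): +√(1/35)

Admissible pairs with m₁+m₂ = M = -3/2: (-3/2,0), (-1/2,-1), (1/2,-2)
  (m₁,m₂)=(1/2,-2): CG² = 16/35, CG = +√(16/35)
  (m₁,m₂)=(-1/2,-1): CG² = 1/35, CG = +√(1/35)   ← matches the target
  (m₁,m₂)=(-3/2,0): CG² = 18/35, CG = −√(18/35)
Pairs with CG² = 1/35: (-1/2,-1): +√(1/35)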